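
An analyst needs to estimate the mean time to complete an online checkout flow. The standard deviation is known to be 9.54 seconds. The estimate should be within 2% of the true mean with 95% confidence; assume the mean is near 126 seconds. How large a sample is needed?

n = 56

For a mean, the margin of error is E = z·σ/√n, so n = (zσ/E)².
At 95% confidence, z = 1.960.
E = 2% of 126 = 2.52 seconds.
n = (1.960 × 9.54 / 2.52)² = 55.06
Round up: n = 56.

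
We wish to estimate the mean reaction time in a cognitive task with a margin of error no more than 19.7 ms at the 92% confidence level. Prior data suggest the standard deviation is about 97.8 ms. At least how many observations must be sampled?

76

For a mean, the margin of error is E = z·σ/√n, so n = (zσ/E)².
At 92% confidence, z = 1.751.
n = (1.751 × 97.8 / 19.7)² = 75.56
Round up: n = 76.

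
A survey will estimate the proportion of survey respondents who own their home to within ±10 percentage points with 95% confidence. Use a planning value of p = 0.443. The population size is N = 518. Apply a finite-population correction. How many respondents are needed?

81

For a proportion with margin E = 0.1 at 95% confidence, z = 1.960.
n = p̂(1−p̂)(z/E)² = 0.443 × 0.557 × (1.960/0.1)² = 94.79 — call this n₀.
Finite-population correction with N = 518: n = n₀ / (1 + (n₀−1)/N) = 94.79 / 1.181 = 80.26
Round up: n = 81.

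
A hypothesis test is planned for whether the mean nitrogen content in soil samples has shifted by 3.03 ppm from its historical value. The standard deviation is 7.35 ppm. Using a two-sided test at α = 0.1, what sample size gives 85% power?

n = 43

For a one-sample z-test, n = ((z_{α/2} + z_β)·σ/δ)².
z_{α/2} = 1.645 (two-sided α = 0.1); z_β = 1.036 (power 85% → β = 0.15).
n = (2.681 × 7.35 / 3.03)² = 42.29
Round up: n = 43.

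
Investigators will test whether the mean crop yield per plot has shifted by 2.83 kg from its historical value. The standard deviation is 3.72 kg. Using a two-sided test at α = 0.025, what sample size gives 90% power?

22

For a one-sample z-test, n = ((z_{α/2} + z_β)·σ/δ)².
z_{α/2} = 2.241 (two-sided α = 0.025); z_β = 1.282 (power 90% → β = 0.1).
n = (3.523 × 3.72 / 2.83)² = 21.45
Round up: n = 22.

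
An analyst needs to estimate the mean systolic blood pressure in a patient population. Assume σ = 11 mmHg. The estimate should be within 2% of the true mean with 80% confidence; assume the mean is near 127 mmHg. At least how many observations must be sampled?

For a mean, the margin of error is E = z·σ/√n, so n = (zσ/E)².
At 80% confidence, z = 1.282.
E = 2% of 127 = 2.54 mmHg.
n = (1.282 × 11 / 2.54)² = 30.82
Round up: n = 31.

31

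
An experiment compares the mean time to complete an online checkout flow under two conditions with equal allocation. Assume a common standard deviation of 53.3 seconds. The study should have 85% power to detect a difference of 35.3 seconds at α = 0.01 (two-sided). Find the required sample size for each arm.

60 per group

For two equal groups, n per group = 2·((z_{α/2} + z_β)·σ/δ)².
z_{α/2} = 2.576; z_β = 1.036 (power 85%).
n = 2 × (3.612 × 53.3 / 35.3)² = 2 × 29.74 = 59.48
Round up: n = 60 per group.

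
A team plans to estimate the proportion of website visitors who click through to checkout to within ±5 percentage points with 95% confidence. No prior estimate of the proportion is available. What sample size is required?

385

For a proportion with margin E = 0.05 at 95% confidence, z = 1.960.
With no prior estimate, use p = 0.5, which maximizes p(1−p) at 0.25.
n = 0.25 × (z/E)² = 0.25 × (1.960/0.05)² = 384.16
Round up: n = 385.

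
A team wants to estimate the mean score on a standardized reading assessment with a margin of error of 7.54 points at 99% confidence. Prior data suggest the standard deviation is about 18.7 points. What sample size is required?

41

For a mean, the margin of error is E = z·σ/√n, so n = (zσ/E)².
At 99% confidence, z = 2.576.
n = (2.576 × 18.7 / 7.54)² = 40.82
Round up: n = 41.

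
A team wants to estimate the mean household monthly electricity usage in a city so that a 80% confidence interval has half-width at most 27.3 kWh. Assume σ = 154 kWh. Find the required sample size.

For a mean, the margin of error is E = z·σ/√n, so n = (zσ/E)².
At 80% confidence, z = 1.282.
n = (1.282 × 154 / 27.3)² = 52.30
Round up: n = 53.

n = 53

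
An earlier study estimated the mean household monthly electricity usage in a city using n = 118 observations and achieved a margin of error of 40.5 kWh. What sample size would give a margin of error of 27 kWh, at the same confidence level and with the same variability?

266

Margin of error scales as 1/√n, so n₂ = n₁·(E₁/E₂)².
n₂ = 118 × (40.5/27)² = 118 × 2.25 = 265.50
Round up: n₂ = 266.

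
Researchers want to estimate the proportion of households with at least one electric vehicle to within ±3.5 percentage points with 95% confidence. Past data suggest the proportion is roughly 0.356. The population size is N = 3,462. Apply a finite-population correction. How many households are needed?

596

For a proportion with margin E = 0.035 at 95% confidence, z = 1.960.
n = p̂(1−p̂)(z/E)² = 0.356 × 0.644 × (1.960/0.035)² = 718.97 — call this n₀.
Finite-population correction with N = 3,462: n = n₀ / (1 + (n₀−1)/N) = 718.97 / 1.207 = 595.67
Round up: n = 596.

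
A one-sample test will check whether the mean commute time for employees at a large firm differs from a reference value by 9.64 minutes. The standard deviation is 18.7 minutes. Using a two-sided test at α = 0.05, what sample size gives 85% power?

For a one-sample z-test, n = ((z_{α/2} + z_β)·σ/δ)².
z_{α/2} = 1.960 (two-sided α = 0.05); z_β = 1.036 (power 85% → β = 0.15).
n = (2.996 × 18.7 / 9.64)² = 33.78
Round up: n = 34.

34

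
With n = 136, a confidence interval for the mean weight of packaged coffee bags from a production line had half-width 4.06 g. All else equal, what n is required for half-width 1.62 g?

Margin of error scales as 1/√n, so n₂ = n₁·(E₁/E₂)².
n₂ = 136 × (4.06/1.62)² = 136 × 6.281 = 854.22
Round up: n₂ = 855.

855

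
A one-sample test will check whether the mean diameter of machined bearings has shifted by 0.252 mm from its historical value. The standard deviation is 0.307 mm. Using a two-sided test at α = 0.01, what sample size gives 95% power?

27

For a one-sample z-test, n = ((z_{α/2} + z_β)·σ/δ)².
z_{α/2} = 2.576 (two-sided α = 0.01); z_β = 1.645 (power 95% → β = 0.05).
n = (4.221 × 0.307 / 0.252)² = 26.44
Round up: n = 27.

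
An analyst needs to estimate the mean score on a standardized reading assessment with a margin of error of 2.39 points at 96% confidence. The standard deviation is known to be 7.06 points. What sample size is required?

37

For a mean, the margin of error is E = z·σ/√n, so n = (zσ/E)².
At 96% confidence, z = 2.054.
n = (2.054 × 7.06 / 2.39)² = 36.81
Round up: n = 37.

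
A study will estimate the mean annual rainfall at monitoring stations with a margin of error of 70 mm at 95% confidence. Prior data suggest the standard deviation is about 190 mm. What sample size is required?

29

For a mean, the margin of error is E = z·σ/√n, so n = (zσ/E)².
At 95% confidence, z = 1.960.
n = (1.960 × 190 / 70)² = 28.30
Round up: n = 29.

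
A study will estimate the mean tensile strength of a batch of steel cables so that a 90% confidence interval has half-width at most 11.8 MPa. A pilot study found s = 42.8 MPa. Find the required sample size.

For a mean, the margin of error is E = z·σ/√n, so n = (zσ/E)².
At 90% confidence, z = 1.645.
n = (1.645 × 42.8 / 11.8)² = 35.60
Round up: n = 36.

n = 36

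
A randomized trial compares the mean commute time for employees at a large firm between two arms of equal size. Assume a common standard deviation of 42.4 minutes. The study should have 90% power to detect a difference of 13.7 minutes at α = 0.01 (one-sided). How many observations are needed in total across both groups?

500 total

For two equal groups, n per group = 2·((z_α + z_β)·σ/δ)².
z_α = 2.326; z_β = 1.282 (power 90%).
n = 2 × (3.608 × 42.4 / 13.7)² = 2 × 124.69 = 249.38
Round up: n = 250 per group.
Total across both groups: 2 × 250 = 500.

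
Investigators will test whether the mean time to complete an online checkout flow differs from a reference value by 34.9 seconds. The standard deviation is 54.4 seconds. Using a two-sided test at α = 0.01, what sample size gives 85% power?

n = 32

For a one-sample z-test, n = ((z_{α/2} + z_β)·σ/δ)².
z_{α/2} = 2.576 (two-sided α = 0.01); z_β = 1.036 (power 85% → β = 0.15).
n = (3.612 × 54.4 / 34.9)² = 31.70
Round up: n = 32.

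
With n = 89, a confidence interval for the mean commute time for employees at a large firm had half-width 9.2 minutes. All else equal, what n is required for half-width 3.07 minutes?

Margin of error scales as 1/√n, so n₂ = n₁·(E₁/E₂)².
n₂ = 89 × (9.2/3.07)² = 89 × 8.98 = 799.22
Round up: n₂ = 800.

800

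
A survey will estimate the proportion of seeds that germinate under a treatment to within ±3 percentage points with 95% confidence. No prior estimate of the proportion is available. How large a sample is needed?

1068

For a proportion with margin E = 0.03 at 95% confidence, z = 1.960.
With no prior estimate, use p = 0.5, which maximizes p(1−p) at 0.25.
n = 0.25 × (z/E)² = 0.25 × (1.960/0.03)² = 1067.11
Round up: n = 1068.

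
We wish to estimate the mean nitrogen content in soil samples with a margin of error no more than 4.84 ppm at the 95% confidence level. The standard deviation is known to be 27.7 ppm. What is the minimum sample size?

126

For a mean, the margin of error is E = z·σ/√n, so n = (zσ/E)².
At 95% confidence, z = 1.960.
n = (1.960 × 27.7 / 4.84)² = 125.83
Round up: n = 126.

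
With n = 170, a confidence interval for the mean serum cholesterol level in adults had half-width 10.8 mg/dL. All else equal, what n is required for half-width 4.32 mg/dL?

1063

Margin of error scales as 1/√n, so n₂ = n₁·(E₁/E₂)².
n₂ = 170 × (10.8/4.32)² = 170 × 6.25 = 1062.50
Round up: n₂ = 1063.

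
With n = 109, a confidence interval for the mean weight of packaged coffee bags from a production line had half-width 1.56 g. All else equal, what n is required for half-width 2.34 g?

Margin of error scales as 1/√n, so n₂ = n₁·(E₁/E₂)².
n₂ = 109 × (1.56/2.34)² = 109 × 0.4444 = 48.44
Round up: n₂ = 49.

n = 49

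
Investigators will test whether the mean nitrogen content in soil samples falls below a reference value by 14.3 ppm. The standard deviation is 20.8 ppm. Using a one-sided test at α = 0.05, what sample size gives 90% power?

For a one-sample z-test, n = ((z_α + z_β)·σ/δ)².
z_α = 1.645 (one-sided α = 0.05); z_β = 1.282 (power 90% → β = 0.1).
n = (2.927 × 20.8 / 14.3)² = 18.13
Round up: n = 19.

19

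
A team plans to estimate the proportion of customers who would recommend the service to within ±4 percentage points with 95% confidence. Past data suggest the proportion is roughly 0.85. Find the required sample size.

307

For a proportion with margin E = 0.04 at 95% confidence, z = 1.960.
n = p̂(1−p̂)(z/E)² = 0.85 × 0.15 × (1.960/0.04)² = 306.13
Round up: n = 307.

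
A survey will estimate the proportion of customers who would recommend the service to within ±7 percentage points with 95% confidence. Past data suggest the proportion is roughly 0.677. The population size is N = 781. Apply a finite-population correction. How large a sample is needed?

141

For a proportion with margin E = 0.07 at 95% confidence, z = 1.960.
n = p̂(1−p̂)(z/E)² = 0.677 × 0.323 × (1.960/0.07)² = 171.44 — call this n₀.
Finite-population correction with N = 781: n = n₀ / (1 + (n₀−1)/N) = 171.44 / 1.218 = 140.76
Round up: n = 141.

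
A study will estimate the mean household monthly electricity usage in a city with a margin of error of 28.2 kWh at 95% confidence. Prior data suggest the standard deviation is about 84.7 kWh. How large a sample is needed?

n = 35

For a mean, the margin of error is E = z·σ/√n, so n = (zσ/E)².
At 95% confidence, z = 1.960.
n = (1.960 × 84.7 / 28.2)² = 34.66
Round up: n = 35.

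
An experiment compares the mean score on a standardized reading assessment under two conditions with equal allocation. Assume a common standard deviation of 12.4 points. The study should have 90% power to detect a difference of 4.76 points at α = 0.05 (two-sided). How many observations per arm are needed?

143 per group

For two equal groups, n per group = 2·((z_{α/2} + z_β)·σ/δ)².
z_{α/2} = 1.960; z_β = 1.282 (power 90%).
n = 2 × (3.242 × 12.4 / 4.76)² = 2 × 71.33 = 142.66
Round up: n = 143 per group.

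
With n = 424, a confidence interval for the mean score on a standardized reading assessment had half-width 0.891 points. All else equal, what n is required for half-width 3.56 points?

27

Margin of error scales as 1/√n, so n₂ = n₁·(E₁/E₂)².
n₂ = 424 × (0.891/3.56)² = 424 × 0.06264 = 26.56
Round up: n₂ = 27.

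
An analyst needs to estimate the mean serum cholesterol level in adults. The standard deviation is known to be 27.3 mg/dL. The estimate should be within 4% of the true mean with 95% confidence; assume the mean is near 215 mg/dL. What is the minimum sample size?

For a mean, the margin of error is E = z·σ/√n, so n = (zσ/E)².
At 95% confidence, z = 1.960.
E = 4% of 215 = 8.6 mg/dL.
n = (1.960 × 27.3 / 8.6)² = 38.71
Round up: n = 39.

39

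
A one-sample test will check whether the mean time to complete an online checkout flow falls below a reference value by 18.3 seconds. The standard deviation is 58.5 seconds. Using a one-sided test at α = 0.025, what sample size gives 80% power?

81

For a one-sample z-test, n = ((z_α + z_β)·σ/δ)².
z_α = 1.960 (one-sided α = 0.025); z_β = 0.842 (power 80% → β = 0.2).
n = (2.802 × 58.5 / 18.3)² = 80.23
Round up: n = 81.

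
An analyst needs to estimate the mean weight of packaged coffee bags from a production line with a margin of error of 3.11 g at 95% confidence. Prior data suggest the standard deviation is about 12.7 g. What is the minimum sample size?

65

For a mean, the margin of error is E = z·σ/√n, so n = (zσ/E)².
At 95% confidence, z = 1.960.
n = (1.960 × 12.7 / 3.11)² = 64.06
Round up: n = 65.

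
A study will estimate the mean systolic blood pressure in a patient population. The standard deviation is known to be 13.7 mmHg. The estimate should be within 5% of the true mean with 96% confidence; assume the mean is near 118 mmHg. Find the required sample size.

For a mean, the margin of error is E = z·σ/√n, so n = (zσ/E)².
At 96% confidence, z = 2.054.
E = 5% of 118 = 5.9 mmHg.
n = (2.054 × 13.7 / 5.9)² = 22.75
Round up: n = 23.

23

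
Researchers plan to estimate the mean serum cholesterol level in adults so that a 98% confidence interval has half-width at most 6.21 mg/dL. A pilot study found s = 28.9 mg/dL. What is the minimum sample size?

118

For a mean, the margin of error is E = z·σ/√n, so n = (zσ/E)².
At 98% confidence, z = 2.326.
n = (2.326 × 28.9 / 6.21)² = 117.17
Round up: n = 118.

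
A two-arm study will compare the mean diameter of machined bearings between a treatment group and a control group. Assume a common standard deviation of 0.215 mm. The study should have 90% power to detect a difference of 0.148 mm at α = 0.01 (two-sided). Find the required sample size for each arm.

For two equal groups, n per group = 2·((z_{α/2} + z_β)·σ/δ)².
z_{α/2} = 2.576; z_β = 1.282 (power 90%).
n = 2 × (3.858 × 0.215 / 0.148)² = 2 × 31.41 = 62.82
Round up: n = 63 per group.

63 per group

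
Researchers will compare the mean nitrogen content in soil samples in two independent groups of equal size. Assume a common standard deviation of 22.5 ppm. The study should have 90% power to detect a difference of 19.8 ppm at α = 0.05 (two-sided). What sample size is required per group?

For two equal groups, n per group = 2·((z_{α/2} + z_β)·σ/δ)².
z_{α/2} = 1.960; z_β = 1.282 (power 90%).
n = 2 × (3.242 × 22.5 / 19.8)² = 2 × 13.57 = 27.14
Round up: n = 28 per group.

28 per group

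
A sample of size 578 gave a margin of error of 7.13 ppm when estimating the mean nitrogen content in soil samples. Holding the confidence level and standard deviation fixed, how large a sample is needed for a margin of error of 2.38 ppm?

5188

Margin of error scales as 1/√n, so n₂ = n₁·(E₁/E₂)².
n₂ = 578 × (7.13/2.38)² = 578 × 8.975 = 5187.55
Round up: n₂ = 5188.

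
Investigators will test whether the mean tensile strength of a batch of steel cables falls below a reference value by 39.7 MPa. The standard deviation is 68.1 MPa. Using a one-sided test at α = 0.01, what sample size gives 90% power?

n = 39

For a one-sample z-test, n = ((z_α + z_β)·σ/δ)².
z_α = 2.326 (one-sided α = 0.01); z_β = 1.282 (power 90% → β = 0.1).
n = (3.608 × 68.1 / 39.7)² = 38.30
Round up: n = 39.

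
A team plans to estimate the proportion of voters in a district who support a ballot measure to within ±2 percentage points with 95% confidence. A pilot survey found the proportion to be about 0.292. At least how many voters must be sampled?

For a proportion with margin E = 0.02 at 95% confidence, z = 1.960.
n = p̂(1−p̂)(z/E)² = 0.292 × 0.708 × (1.960/0.02)² = 1985.49
Round up: n = 1986.

n = 1986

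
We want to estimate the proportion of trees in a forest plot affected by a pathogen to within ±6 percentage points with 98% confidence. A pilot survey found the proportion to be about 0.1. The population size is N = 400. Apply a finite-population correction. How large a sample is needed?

102

For a proportion with margin E = 0.06 at 98% confidence, z = 2.326.
n = p̂(1−p̂)(z/E)² = 0.1 × 0.9 × (2.326/0.06)² = 135.26 — call this n₀.
Finite-population correction with N = 400: n = n₀ / (1 + (n₀−1)/N) = 135.26 / 1.336 = 101.24
Round up: n = 102.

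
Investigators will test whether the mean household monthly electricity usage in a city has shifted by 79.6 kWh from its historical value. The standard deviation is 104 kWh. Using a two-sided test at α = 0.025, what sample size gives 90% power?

For a one-sample z-test, n = ((z_{α/2} + z_β)·σ/δ)².
z_{α/2} = 2.241 (two-sided α = 0.025); z_β = 1.282 (power 90% → β = 0.1).
n = (3.523 × 104 / 79.6)² = 21.19
Round up: n = 22.

n = 22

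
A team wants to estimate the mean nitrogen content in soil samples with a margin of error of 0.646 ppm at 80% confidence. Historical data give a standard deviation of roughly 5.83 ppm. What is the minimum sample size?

For a mean, the margin of error is E = z·σ/√n, so n = (zσ/E)².
At 80% confidence, z = 1.282.
n = (1.282 × 5.83 / 0.646)² = 133.86
Round up: n = 134.

n = 134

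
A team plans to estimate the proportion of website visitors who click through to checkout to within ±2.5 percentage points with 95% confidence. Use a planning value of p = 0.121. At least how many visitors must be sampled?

For a proportion with margin E = 0.025 at 95% confidence, z = 1.960.
n = p̂(1−p̂)(z/E)² = 0.121 × 0.879 × (1.960/0.025)² = 653.74
Round up: n = 654.

654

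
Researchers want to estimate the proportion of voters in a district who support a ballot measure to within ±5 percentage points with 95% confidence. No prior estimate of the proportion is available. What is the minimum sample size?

For a proportion with margin E = 0.05 at 95% confidence, z = 1.960.
With no prior estimate, use p = 0.5, which maximizes p(1−p) at 0.25.
n = 0.25 × (z/E)² = 0.25 × (1.960/0.05)² = 384.16
Round up: n = 385.

385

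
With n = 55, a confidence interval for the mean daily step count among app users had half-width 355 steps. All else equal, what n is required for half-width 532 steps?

n = 25

Margin of error scales as 1/√n, so n₂ = n₁·(E₁/E₂)².
n₂ = 55 × (355/532)² = 55 × 0.4453 = 24.49
Round up: n₂ = 25.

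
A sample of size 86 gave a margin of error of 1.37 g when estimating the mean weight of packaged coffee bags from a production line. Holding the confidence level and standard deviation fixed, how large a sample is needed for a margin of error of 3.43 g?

n = 14

Margin of error scales as 1/√n, so n₂ = n₁·(E₁/E₂)².
n₂ = 86 × (1.37/3.43)² = 86 × 0.1595 = 13.72
Round up: n₂ = 14.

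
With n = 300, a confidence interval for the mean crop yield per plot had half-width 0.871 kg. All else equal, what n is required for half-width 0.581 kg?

675

Margin of error scales as 1/√n, so n₂ = n₁·(E₁/E₂)².
n₂ = 300 × (0.871/0.581)² = 300 × 2.247 = 674.10
Round up: n₂ = 675.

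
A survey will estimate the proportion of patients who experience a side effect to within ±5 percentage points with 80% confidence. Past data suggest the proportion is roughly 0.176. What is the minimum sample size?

96

For a proportion with margin E = 0.05 at 80% confidence, z = 1.282.
n = p̂(1−p̂)(z/E)² = 0.176 × 0.824 × (1.282/0.05)² = 95.34
Round up: n = 96.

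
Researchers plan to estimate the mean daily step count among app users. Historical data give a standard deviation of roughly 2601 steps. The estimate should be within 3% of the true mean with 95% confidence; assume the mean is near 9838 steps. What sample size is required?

For a mean, the margin of error is E = z·σ/√n, so n = (zσ/E)².
At 95% confidence, z = 1.960.
E = 3% of 9838 = 295.1 steps.
n = (1.960 × 2601 / 295.1)² = 298.36
Round up: n = 299.

299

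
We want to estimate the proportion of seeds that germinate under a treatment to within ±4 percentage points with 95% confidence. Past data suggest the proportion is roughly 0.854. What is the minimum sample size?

For a proportion with margin E = 0.04 at 95% confidence, z = 1.960.
n = p̂(1−p̂)(z/E)² = 0.854 × 0.146 × (1.960/0.04)² = 299.37
Round up: n = 300.

n = 300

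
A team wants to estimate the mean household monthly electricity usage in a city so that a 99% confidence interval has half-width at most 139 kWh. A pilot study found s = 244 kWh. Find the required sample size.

21

For a mean, the margin of error is E = z·σ/√n, so n = (zσ/E)².
At 99% confidence, z = 2.576.
n = (2.576 × 244 / 139)² = 20.45
Round up: n = 21.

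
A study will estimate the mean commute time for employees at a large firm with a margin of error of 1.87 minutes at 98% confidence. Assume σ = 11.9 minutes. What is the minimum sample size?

For a mean, the margin of error is E = z·σ/√n, so n = (zσ/E)².
At 98% confidence, z = 2.326.
n = (2.326 × 11.9 / 1.87)² = 219.09
Round up: n = 220.

220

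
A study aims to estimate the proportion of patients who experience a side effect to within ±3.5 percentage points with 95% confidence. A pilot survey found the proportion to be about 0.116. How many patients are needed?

For a proportion with margin E = 0.035 at 95% confidence, z = 1.960.
n = p̂(1−p̂)(z/E)² = 0.116 × 0.884 × (1.960/0.035)² = 321.58
Round up: n = 322.

322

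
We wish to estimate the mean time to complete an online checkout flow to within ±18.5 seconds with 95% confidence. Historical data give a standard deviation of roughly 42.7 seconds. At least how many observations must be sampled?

n = 21

For a mean, the margin of error is E = z·σ/√n, so n = (zσ/E)².
At 95% confidence, z = 1.960.
n = (1.960 × 42.7 / 18.5)² = 20.47
Round up: n = 21.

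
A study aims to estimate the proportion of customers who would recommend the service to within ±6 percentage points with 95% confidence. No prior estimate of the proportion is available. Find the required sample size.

267

For a proportion with margin E = 0.06 at 95% confidence, z = 1.960.
With no prior estimate, use p = 0.5, which maximizes p(1−p) at 0.25.
n = 0.25 × (z/E)² = 0.25 × (1.960/0.06)² = 266.78
Round up: n = 267.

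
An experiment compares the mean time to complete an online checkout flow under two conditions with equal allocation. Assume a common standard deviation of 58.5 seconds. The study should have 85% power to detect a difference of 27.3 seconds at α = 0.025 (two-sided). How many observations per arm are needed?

For two equal groups, n per group = 2·((z_{α/2} + z_β)·σ/δ)².
z_{α/2} = 2.241; z_β = 1.036 (power 85%).
n = 2 × (3.277 × 58.5 / 27.3)² = 2 × 49.31 = 98.62
Round up: n = 99 per group.

99 per group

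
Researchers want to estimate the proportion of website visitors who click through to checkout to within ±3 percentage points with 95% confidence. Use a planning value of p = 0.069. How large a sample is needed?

n = 275

For a proportion with margin E = 0.03 at 95% confidence, z = 1.960.
n = p̂(1−p̂)(z/E)² = 0.069 × 0.931 × (1.960/0.03)² = 274.20
Round up: n = 275.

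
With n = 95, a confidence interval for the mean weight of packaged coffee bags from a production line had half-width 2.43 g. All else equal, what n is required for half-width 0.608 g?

Margin of error scales as 1/√n, so n₂ = n₁·(E₁/E₂)².
n₂ = 95 × (2.43/0.608)² = 95 × 15.97 = 1517.15
Round up: n₂ = 1518.

1518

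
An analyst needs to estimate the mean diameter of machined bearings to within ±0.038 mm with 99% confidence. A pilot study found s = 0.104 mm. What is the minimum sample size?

n = 50

For a mean, the margin of error is E = z·σ/√n, so n = (zσ/E)².
At 99% confidence, z = 2.576.
n = (2.576 × 0.104 / 0.038)² = 49.70
Round up: n = 50.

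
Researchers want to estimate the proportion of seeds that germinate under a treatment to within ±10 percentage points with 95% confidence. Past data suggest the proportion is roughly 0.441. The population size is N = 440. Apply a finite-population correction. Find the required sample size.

79

For a proportion with margin E = 0.1 at 95% confidence, z = 1.960.
n = p̂(1−p̂)(z/E)² = 0.441 × 0.559 × (1.960/0.1)² = 94.70 — call this n₀.
Finite-population correction with N = 440: n = n₀ / (1 + (n₀−1)/N) = 94.70 / 1.213 = 78.07
Round up: n = 79.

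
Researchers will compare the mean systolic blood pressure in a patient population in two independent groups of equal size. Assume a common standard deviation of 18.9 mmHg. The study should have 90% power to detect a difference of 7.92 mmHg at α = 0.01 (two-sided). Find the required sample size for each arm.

For two equal groups, n per group = 2·((z_{α/2} + z_β)·σ/δ)².
z_{α/2} = 2.576; z_β = 1.282 (power 90%).
n = 2 × (3.858 × 18.9 / 7.92)² = 2 × 84.76 = 169.52
Round up: n = 170 per group.

170 per group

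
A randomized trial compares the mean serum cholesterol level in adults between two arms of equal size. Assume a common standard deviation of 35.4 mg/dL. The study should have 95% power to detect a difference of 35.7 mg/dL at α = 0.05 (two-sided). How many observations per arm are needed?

For two equal groups, n per group = 2·((z_{α/2} + z_β)·σ/δ)².
z_{α/2} = 1.960; z_β = 1.645 (power 95%).
n = 2 × (3.605 × 35.4 / 35.7)² = 2 × 12.78 = 25.56
Round up: n = 26 per group.

26 per group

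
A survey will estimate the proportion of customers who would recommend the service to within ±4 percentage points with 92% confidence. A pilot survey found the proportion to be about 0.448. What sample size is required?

For a proportion with margin E = 0.04 at 92% confidence, z = 1.751.
n = p̂(1−p̂)(z/E)² = 0.448 × 0.552 × (1.751/0.04)² = 473.88
Round up: n = 474.

n = 474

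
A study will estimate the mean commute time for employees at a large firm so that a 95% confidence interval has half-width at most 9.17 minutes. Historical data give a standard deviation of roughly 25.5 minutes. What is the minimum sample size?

30

For a mean, the margin of error is E = z·σ/√n, so n = (zσ/E)².
At 95% confidence, z = 1.960.
n = (1.960 × 25.5 / 9.17)² = 29.71
Round up: n = 30.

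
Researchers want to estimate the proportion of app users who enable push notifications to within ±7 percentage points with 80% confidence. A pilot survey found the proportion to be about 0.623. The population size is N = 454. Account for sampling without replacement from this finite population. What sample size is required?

68

For a proportion with margin E = 0.07 at 80% confidence, z = 1.282.
n = p̂(1−p̂)(z/E)² = 0.623 × 0.377 × (1.282/0.07)² = 78.78 — call this n₀.
Finite-population correction with N = 454: n = n₀ / (1 + (n₀−1)/N) = 78.78 / 1.171 = 67.28
Round up: n = 68.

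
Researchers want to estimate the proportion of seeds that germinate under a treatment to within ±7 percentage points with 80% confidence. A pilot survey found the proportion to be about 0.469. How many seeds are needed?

For a proportion with margin E = 0.07 at 80% confidence, z = 1.282.
n = p̂(1−p̂)(z/E)² = 0.469 × 0.531 × (1.282/0.07)² = 83.53
Round up: n = 84.

84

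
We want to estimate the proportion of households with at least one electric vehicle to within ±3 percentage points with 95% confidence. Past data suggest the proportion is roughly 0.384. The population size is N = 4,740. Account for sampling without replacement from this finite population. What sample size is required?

833

For a proportion with margin E = 0.03 at 95% confidence, z = 1.960.
n = p̂(1−p̂)(z/E)² = 0.384 × 0.616 × (1.960/0.03)² = 1009.67 — call this n₀.
Finite-population correction with N = 4,740: n = n₀ / (1 + (n₀−1)/N) = 1009.67 / 1.213 = 832.37
Round up: n = 833.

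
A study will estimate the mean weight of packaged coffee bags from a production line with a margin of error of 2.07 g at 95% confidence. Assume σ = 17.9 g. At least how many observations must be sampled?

For a mean, the margin of error is E = z·σ/√n, so n = (zσ/E)².
At 95% confidence, z = 1.960.
n = (1.960 × 17.9 / 2.07)² = 287.26
Round up: n = 288.

288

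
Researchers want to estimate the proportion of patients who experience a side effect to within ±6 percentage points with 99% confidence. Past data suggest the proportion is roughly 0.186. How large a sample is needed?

280

For a proportion with margin E = 0.06 at 99% confidence, z = 2.576.
n = p̂(1−p̂)(z/E)² = 0.186 × 0.814 × (2.576/0.06)² = 279.08
Round up: n = 280.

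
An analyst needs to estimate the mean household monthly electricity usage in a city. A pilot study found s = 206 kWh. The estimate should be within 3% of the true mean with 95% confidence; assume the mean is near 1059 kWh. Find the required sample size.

For a mean, the margin of error is E = z·σ/√n, so n = (zσ/E)².
At 95% confidence, z = 1.960.
E = 3% of 1059 = 31.77 kWh.
n = (1.960 × 206 / 31.77)² = 161.51
Round up: n = 162.

162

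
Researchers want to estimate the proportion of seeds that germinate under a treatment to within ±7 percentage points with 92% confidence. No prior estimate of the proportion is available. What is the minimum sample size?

For a proportion with margin E = 0.07 at 92% confidence, z = 1.751.
With no prior estimate, use p = 0.5, which maximizes p(1−p) at 0.25.
n = 0.25 × (z/E)² = 0.25 × (1.751/0.07)² = 156.43
Round up: n = 157.

157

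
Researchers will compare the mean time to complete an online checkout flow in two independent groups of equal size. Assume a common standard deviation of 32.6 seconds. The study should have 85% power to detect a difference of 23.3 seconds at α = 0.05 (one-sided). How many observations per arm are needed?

29 per group

For two equal groups, n per group = 2·((z_α + z_β)·σ/δ)².
z_α = 1.645; z_β = 1.036 (power 85%).
n = 2 × (2.681 × 32.6 / 23.3)² = 2 × 14.07 = 28.14
Round up: n = 29 per group.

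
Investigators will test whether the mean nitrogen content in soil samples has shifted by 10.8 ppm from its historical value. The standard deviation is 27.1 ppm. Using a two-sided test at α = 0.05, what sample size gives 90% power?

For a one-sample z-test, n = ((z_{α/2} + z_β)·σ/δ)².
z_{α/2} = 1.960 (two-sided α = 0.05); z_β = 1.282 (power 90% → β = 0.1).
n = (3.242 × 27.1 / 10.8)² = 66.18
Round up: n = 67.

67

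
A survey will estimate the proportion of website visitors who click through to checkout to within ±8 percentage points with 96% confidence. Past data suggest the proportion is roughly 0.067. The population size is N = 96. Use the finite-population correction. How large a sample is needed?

For a proportion with margin E = 0.08 at 96% confidence, z = 2.054.
n = p̂(1−p̂)(z/E)² = 0.067 × 0.933 × (2.054/0.08)² = 41.21 — call this n₀.
Finite-population correction with N = 96: n = n₀ / (1 + (n₀−1)/N) = 41.21 / 1.419 = 29.04
Round up: n = 30.

n = 30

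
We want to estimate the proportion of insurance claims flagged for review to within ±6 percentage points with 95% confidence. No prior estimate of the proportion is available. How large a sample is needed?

For a proportion with margin E = 0.06 at 95% confidence, z = 1.960.
With no prior estimate, use p = 0.5, which maximizes p(1−p) at 0.25.
n = 0.25 × (z/E)² = 0.25 × (1.960/0.06)² = 266.78
Round up: n = 267.

n = 267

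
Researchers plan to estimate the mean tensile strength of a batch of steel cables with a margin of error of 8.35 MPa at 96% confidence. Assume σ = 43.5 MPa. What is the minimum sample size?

For a mean, the margin of error is E = z·σ/√n, so n = (zσ/E)².
At 96% confidence, z = 2.054.
n = (2.054 × 43.5 / 8.35)² = 114.50
Round up: n = 115.

115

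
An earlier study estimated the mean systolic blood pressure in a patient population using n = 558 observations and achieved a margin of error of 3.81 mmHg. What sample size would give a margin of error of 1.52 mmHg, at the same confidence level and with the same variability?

Margin of error scales as 1/√n, so n₂ = n₁·(E₁/E₂)².
n₂ = 558 × (3.81/1.52)² = 558 × 6.283 = 3505.91
Round up: n₂ = 3506.

n = 3506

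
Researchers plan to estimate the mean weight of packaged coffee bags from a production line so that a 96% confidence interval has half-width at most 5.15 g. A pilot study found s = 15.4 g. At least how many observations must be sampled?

For a mean, the margin of error is E = z·σ/√n, so n = (zσ/E)².
At 96% confidence, z = 2.054.
n = (2.054 × 15.4 / 5.15)² = 37.72
Round up: n = 38.

38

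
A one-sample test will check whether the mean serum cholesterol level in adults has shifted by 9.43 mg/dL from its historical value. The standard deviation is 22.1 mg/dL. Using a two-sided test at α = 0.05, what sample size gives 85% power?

For a one-sample z-test, n = ((z_{α/2} + z_β)·σ/δ)².
z_{α/2} = 1.960 (two-sided α = 0.05); z_β = 1.036 (power 85% → β = 0.15).
n = (2.996 × 22.1 / 9.43)² = 49.30
Round up: n = 50.

50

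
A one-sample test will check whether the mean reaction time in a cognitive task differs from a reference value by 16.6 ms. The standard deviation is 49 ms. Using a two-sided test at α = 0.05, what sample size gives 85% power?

For a one-sample z-test, n = ((z_{α/2} + z_β)·σ/δ)².
z_{α/2} = 1.960 (two-sided α = 0.05); z_β = 1.036 (power 85% → β = 0.15).
n = (2.996 × 49 / 16.6)² = 78.21
Round up: n = 79.

79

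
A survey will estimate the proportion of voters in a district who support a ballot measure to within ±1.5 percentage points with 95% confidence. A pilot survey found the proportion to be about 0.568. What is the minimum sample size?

4190

For a proportion with margin E = 0.015 at 95% confidence, z = 1.960.
n = p̂(1−p̂)(z/E)² = 0.568 × 0.432 × (1.960/0.015)² = 4189.50
Round up: n = 4190.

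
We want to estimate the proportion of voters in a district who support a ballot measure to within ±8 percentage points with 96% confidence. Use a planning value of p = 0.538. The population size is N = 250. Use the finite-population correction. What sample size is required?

For a proportion with margin E = 0.08 at 96% confidence, z = 2.054.
n = p̂(1−p̂)(z/E)² = 0.538 × 0.462 × (2.054/0.08)² = 163.85 — call this n₀.
Finite-population correction with N = 250: n = n₀ / (1 + (n₀−1)/N) = 163.85 / 1.651 = 99.24
Round up: n = 100.

100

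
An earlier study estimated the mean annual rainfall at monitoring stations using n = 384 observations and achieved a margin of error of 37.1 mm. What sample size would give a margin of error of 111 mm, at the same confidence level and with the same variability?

Margin of error scales as 1/√n, so n₂ = n₁·(E₁/E₂)².
n₂ = 384 × (37.1/111)² = 384 × 0.1117 = 42.89
Round up: n₂ = 43.

43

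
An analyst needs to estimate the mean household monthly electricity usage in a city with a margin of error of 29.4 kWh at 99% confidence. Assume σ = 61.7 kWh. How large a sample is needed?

30

For a mean, the margin of error is E = z·σ/√n, so n = (zσ/E)².
At 99% confidence, z = 2.576.
n = (2.576 × 61.7 / 29.4)² = 29.23
Round up: n = 30.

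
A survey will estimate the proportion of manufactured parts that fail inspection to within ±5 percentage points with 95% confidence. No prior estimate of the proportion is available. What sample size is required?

For a proportion with margin E = 0.05 at 95% confidence, z = 1.960.
With no prior estimate, use p = 0.5, which maximizes p(1−p) at 0.25.
n = 0.25 × (z/E)² = 0.25 × (1.960/0.05)² = 384.16
Round up: n = 385.

385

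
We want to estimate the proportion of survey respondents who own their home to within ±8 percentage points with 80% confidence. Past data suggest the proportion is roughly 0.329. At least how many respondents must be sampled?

n = 57

For a proportion with margin E = 0.08 at 80% confidence, z = 1.282.
n = p̂(1−p̂)(z/E)² = 0.329 × 0.671 × (1.282/0.08)² = 56.69
Round up: n = 57.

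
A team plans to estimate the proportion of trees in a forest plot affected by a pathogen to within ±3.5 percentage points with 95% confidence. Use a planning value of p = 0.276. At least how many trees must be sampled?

For a proportion with margin E = 0.035 at 95% confidence, z = 1.960.
n = p̂(1−p̂)(z/E)² = 0.276 × 0.724 × (1.960/0.035)² = 626.65
Round up: n = 627.

n = 627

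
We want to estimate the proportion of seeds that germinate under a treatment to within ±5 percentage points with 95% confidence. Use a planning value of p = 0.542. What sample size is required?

382

For a proportion with margin E = 0.05 at 95% confidence, z = 1.960.
n = p̂(1−p̂)(z/E)² = 0.542 × 0.458 × (1.960/0.05)² = 381.45
Round up: n = 382.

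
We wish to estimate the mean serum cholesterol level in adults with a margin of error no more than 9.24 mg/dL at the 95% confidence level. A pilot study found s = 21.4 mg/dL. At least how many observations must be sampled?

21

For a mean, the margin of error is E = z·σ/√n, so n = (zσ/E)².
At 95% confidence, z = 1.960.
n = (1.960 × 21.4 / 9.24)² = 20.61
Round up: n = 21.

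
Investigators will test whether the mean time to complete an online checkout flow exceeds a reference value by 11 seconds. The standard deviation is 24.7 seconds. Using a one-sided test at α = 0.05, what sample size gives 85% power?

For a one-sample z-test, n = ((z_α + z_β)·σ/δ)².
z_α = 1.645 (one-sided α = 0.05); z_β = 1.036 (power 85% → β = 0.15).
n = (2.681 × 24.7 / 11)² = 36.24
Round up: n = 37.

37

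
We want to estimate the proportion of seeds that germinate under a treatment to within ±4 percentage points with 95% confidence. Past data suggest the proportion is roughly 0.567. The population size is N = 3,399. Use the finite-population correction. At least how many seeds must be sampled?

503

For a proportion with margin E = 0.04 at 95% confidence, z = 1.960.
n = p̂(1−p̂)(z/E)² = 0.567 × 0.433 × (1.960/0.04)² = 589.47 — call this n₀.
Finite-population correction with N = 3,399: n = n₀ / (1 + (n₀−1)/N) = 589.47 / 1.173 = 502.53
Round up: n = 503.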